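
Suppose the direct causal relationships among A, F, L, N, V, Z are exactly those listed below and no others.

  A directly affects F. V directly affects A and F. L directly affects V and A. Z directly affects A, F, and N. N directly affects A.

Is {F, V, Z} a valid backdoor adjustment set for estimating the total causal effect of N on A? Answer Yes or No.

Backdoor paths from N to A (paths whose first edge points into N):
  P1: N <- Z -> A
  P2: N <- Z -> F <- V <- L -> A
  P3: N <- Z -> F <- V -> A
  P4: N <- Z -> F <- A
Condition 1 (no descendant of N in the set): FAILS — F is a descendant of N.
Condition 2 (every backdoor path blocked by {F, V, Z}):
  P1: blocked at fork node Z ∈ conditioning set.
  P2: blocked at fork node Z ∈ conditioning set.
  P3: blocked at fork node Z ∈ conditioning set.
  P4: blocked at fork node Z ∈ conditioning set.
{F, V, Z} does not satisfy the backdoor criterion.

No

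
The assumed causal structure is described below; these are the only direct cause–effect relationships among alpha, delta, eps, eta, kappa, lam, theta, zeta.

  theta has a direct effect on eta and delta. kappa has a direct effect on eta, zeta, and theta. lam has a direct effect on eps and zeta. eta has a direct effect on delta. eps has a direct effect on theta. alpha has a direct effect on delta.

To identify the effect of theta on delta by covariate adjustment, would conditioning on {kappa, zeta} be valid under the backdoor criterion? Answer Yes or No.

Yes

Backdoor paths from theta to delta (paths whose first edge points into theta):
  P1: theta <- kappa -> eta -> delta
  P2: theta <- eps <- lam -> zeta <- kappa -> eta -> delta
Condition 1 (no descendant of theta in the set): holds — descendants of theta are {delta, eta}; none are in {kappa, zeta}.
Condition 2 (every backdoor path blocked by {kappa, zeta}):
  P1: blocked at fork node kappa ∈ conditioning set.
  P2: blocked at fork node kappa ∈ conditioning set.
{kappa, zeta} satisfies the backdoor criterion.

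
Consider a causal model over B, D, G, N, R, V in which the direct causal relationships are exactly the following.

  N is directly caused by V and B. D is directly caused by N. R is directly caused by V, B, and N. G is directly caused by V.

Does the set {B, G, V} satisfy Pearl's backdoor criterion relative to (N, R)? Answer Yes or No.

Backdoor paths from N to R (paths whose first edge points into N):
  P1: N <- B -> R
  P2: N <- V -> R
Condition 1 (no descendant of N in the set): holds — descendants of N are {D, R}; none are in {B, G, V}.
Condition 2 (every backdoor path blocked by {B, G, V}):
  P1: blocked at fork node B ∈ conditioning set.
  P2: blocked at fork node V ∈ conditioning set.
{B, G, V} satisfies the backdoor criterion.

Yes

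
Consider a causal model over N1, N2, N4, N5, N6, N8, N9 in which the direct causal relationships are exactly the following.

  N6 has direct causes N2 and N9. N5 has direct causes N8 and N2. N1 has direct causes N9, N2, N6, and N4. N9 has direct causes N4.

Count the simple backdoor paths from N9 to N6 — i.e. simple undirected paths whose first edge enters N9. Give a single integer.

2

A backdoor path from N9 to N6 is any simple undirected path whose first edge points into N9 (i.e. leaves N9 via a parent).
Parents of N9: {N4}.
Enumerating:
  P1: N9 <- N4 -> N1 <- N2 -> N6
  P2: N9 <- N4 -> N1 <- N6
That exhausts the simple backdoor paths. Count: 2.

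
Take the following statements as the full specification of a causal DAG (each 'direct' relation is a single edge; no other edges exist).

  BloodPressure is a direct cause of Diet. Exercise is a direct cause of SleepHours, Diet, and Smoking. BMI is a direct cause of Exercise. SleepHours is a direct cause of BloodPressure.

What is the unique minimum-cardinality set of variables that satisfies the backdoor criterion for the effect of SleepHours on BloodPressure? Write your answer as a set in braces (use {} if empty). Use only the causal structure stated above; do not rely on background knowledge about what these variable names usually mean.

Variables eligible for adjustment (non-descendants of SleepHours, excluding SleepHours and BloodPressure): {BMI, Exercise, Smoking}.
Backdoor paths from SleepHours to BloodPressure:
  P1: SleepHours <- Exercise -> Diet <- BloodPressure
Each backdoor path contains an unconditioned collider, so every path is already blocked with the empty conditioning set:
  P1: blocked at collider Diet (neither it nor any descendant is in the conditioning set).
The empty set is therefore the unique smallest valid set.

{}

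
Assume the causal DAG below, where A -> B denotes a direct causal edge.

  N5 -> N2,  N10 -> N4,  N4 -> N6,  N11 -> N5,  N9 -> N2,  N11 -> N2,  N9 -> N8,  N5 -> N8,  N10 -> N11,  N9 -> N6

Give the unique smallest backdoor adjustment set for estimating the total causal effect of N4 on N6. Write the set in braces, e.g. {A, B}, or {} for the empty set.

{}

Variables eligible for adjustment (non-descendants of N4, excluding N4 and N6): {N10, N11, N2, N5, N8, N9}.
Backdoor paths from N4 to N6:
  P1: N4 <- N10 -> N11 -> N5 -> N8 <- N9 -> N6
  P2: N4 <- N10 -> N11 -> N5 -> N2 <- N9 -> N6
  P3: N4 <- N10 -> N11 -> N2 <- N9 -> N6
  P4: N4 <- N10 -> N11 -> N2 <- N5 -> N8 <- N9 -> N6
Each backdoor path contains an unconditioned collider, so every path is already blocked with the empty conditioning set:
  P1: blocked at collider N8 (neither it nor any descendant is in the conditioning set).
  P2: blocked at collider N2 (neither it nor any descendant is in the conditioning set).
  P3: blocked at collider N2 (neither it nor any descendant is in the conditioning set).
  P4: blocked at collider N2 (neither it nor any descendant is in the conditioning set).
The empty set is therefore the unique smallest valid set.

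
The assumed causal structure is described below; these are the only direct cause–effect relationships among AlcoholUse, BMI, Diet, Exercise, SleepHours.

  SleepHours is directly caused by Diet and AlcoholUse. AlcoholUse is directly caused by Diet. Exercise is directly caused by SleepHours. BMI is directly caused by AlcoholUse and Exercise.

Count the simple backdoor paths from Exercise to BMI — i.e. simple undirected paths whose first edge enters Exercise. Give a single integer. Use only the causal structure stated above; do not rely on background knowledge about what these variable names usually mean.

2

A backdoor path from Exercise to BMI is any simple undirected path whose first edge points into Exercise (i.e. leaves Exercise via a parent).
Parents of Exercise: {SleepHours}.
Enumerating:
  P1: Exercise <- SleepHours <- Diet -> AlcoholUse -> BMI
  P2: Exercise <- SleepHours <- AlcoholUse -> BMI
That exhausts the simple backdoor paths. Count: 2.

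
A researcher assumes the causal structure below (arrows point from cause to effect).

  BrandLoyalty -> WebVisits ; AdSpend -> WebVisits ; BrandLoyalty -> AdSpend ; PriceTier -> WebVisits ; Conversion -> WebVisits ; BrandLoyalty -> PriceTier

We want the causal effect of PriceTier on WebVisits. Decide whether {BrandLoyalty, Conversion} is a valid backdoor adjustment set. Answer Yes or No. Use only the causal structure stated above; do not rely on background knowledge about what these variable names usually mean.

Yes

Backdoor paths from PriceTier to WebVisits (paths whose first edge points into PriceTier):
  P1: PriceTier <- BrandLoyalty -> AdSpend -> WebVisits
  P2: PriceTier <- BrandLoyalty -> WebVisits
Condition 1 (no descendant of PriceTier in the set): holds — descendants of PriceTier are {WebVisits}; none are in {BrandLoyalty, Conversion}.
Condition 2 (every backdoor path blocked by {BrandLoyalty, Conversion}):
  P1: blocked at fork node BrandLoyalty ∈ conditioning set.
  P2: blocked at fork node BrandLoyalty ∈ conditioning set.
{BrandLoyalty, Conversion} satisfies the backdoor criterion.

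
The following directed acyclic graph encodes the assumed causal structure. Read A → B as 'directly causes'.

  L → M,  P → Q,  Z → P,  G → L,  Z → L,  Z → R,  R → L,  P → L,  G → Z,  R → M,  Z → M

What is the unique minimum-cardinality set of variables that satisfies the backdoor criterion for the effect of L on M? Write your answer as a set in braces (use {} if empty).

{R, Z}

Variables eligible for adjustment (non-descendants of L, excluding L and M): {G, P, Q, R, Z}.
Backdoor paths from L to M:
  P1: L <- G -> Z -> R -> M
  P2: L <- G -> Z -> M
  P3: L <- Z -> R -> M
  P4: L <- Z -> M
  P5: L <- R <- Z -> M
  P6: L <- R -> M
  P7: L <- P <- Z -> R -> M
  P8: L <- P <- Z -> M
The empty set is not sufficient: P1 (L <- G -> Z -> R -> M) has no collider blocking it and no conditioned non-collider, so it is open.
Try {R, Z}:
  P1: blocked at chain node Z ∈ conditioning set.
  P2: blocked at chain node Z ∈ conditioning set.
  P3: blocked at fork node Z ∈ conditioning set.
  P4: blocked at fork node Z ∈ conditioning set.
  P5: blocked at chain node R ∈ conditioning set.
  P6: blocked at fork node R ∈ conditioning set.
  P7: blocked at fork node Z ∈ conditioning set.
  P8: blocked at fork node Z ∈ conditioning set.
{R, Z} contains no descendant of L and blocks every backdoor path.
Every element of {R, Z} is needed (dropping R leaves P6 open; dropping Z leaves P2 open), so no proper subset is valid.
Among all size-2 subsets of the eligible variables, only {R, Z} blocks every backdoor path, so it is the unique smallest valid adjustment set.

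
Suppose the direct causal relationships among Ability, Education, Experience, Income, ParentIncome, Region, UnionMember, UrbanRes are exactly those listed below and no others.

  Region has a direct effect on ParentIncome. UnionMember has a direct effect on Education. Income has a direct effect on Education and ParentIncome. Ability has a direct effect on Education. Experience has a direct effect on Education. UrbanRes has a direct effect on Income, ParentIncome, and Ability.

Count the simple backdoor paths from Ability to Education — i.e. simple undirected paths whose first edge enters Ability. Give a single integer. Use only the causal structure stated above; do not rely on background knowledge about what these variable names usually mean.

A backdoor path from Ability to Education is any simple undirected path whose first edge points into Ability (i.e. leaves Ability via a parent).
Parents of Ability: {UrbanRes}.
Enumerating:
  P1: Ability <- UrbanRes -> Income -> Education
  P2: Ability <- UrbanRes -> ParentIncome <- Income -> Education
That exhausts the simple backdoor paths. Count: 2.

2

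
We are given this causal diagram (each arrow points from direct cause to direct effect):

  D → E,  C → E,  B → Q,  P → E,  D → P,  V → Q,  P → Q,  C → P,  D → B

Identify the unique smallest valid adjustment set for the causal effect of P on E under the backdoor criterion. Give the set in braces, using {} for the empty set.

Variables eligible for adjustment (non-descendants of P, excluding P and E): {B, C, D, V}.
Backdoor paths from P to E:
  P1: P <- C -> E
  P2: P <- D -> E
The empty set is not sufficient: P1 (P <- C -> E) has no collider blocking it and no conditioned non-collider, so it is open.
Try {C, D}:
  P1: blocked at fork node C ∈ conditioning set.
  P2: blocked at fork node D ∈ conditioning set.
{C, D} contains no descendant of P and blocks every backdoor path.
Every element of {C, D} is needed (dropping C leaves P1 open; dropping D leaves P2 open), so no proper subset is valid.
Among all size-2 subsets of the eligible variables, only {C, D} blocks every backdoor path, so it is the unique smallest valid adjustment set.

{C, D}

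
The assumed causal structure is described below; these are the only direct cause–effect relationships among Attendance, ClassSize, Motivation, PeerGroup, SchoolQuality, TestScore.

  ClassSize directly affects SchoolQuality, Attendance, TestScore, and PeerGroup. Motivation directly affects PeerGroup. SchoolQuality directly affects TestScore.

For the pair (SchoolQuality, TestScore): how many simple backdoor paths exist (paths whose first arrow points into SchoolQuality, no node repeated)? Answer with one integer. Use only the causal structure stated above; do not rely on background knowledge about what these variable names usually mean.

A backdoor path from SchoolQuality to TestScore is any simple undirected path whose first edge points into SchoolQuality (i.e. leaves SchoolQuality via a parent).
Parents of SchoolQuality: {ClassSize}.
Enumerating:
  P1: SchoolQuality <- ClassSize -> TestScore
That exhausts the simple backdoor paths. Count: 1.

1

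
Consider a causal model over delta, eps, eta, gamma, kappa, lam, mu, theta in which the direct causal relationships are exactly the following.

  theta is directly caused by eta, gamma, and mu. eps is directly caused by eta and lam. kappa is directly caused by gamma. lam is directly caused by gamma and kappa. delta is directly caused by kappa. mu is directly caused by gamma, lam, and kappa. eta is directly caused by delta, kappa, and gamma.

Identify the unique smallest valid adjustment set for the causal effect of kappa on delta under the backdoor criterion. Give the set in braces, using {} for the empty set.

{}

Variables eligible for adjustment (non-descendants of kappa, excluding kappa and delta): {gamma}.
Backdoor paths from kappa to delta:
  P1: kappa <- gamma -> lam -> mu -> theta <- eta <- delta
  P2: kappa <- gamma -> lam -> eps <- eta <- delta
  P3: kappa <- gamma -> eta <- delta
  P4: kappa <- gamma -> mu <- lam -> eps <- eta <- delta
  P5: kappa <- gamma -> mu -> theta <- eta <- delta
  P6: kappa <- gamma -> theta <- eta <- delta
  P7: kappa <- gamma -> theta <- mu <- lam -> eps <- eta <- delta
Each backdoor path contains an unconditioned collider, so every path is already blocked with the empty conditioning set:
  P1: blocked at collider theta (neither it nor any descendant is in the conditioning set).
  P2: blocked at collider eps (neither it nor any descendant is in the conditioning set).
  P3: blocked at collider eta (neither it nor any descendant is in the conditioning set).
  P4: blocked at collider mu (neither it nor any descendant is in the conditioning set).
  P5: blocked at collider theta (neither it nor any descendant is in the conditioning set).
  P6: blocked at collider theta (neither it nor any descendant is in the conditioning set).
  P7: blocked at collider theta (neither it nor any descendant is in the conditioning set).
The empty set is therefore the unique smallest valid set.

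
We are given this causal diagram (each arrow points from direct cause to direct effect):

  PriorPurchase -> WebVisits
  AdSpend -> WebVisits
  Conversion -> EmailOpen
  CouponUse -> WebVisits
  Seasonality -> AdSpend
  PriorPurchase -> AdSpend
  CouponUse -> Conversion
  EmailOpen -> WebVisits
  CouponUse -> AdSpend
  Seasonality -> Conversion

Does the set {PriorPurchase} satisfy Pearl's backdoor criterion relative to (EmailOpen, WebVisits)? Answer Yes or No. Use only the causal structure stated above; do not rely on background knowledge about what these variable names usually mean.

Backdoor paths from EmailOpen to WebVisits (paths whose first edge points into EmailOpen):
  P1: EmailOpen <- Conversion <- CouponUse -> AdSpend <- PriorPurchase -> WebVisits
  P2: EmailOpen <- Conversion <- CouponUse -> AdSpend -> WebVisits
  P3: EmailOpen <- Conversion <- CouponUse -> WebVisits
  P4: EmailOpen <- Conversion <- Seasonality -> AdSpend <- CouponUse -> WebVisits
  P5: EmailOpen <- Conversion <- Seasonality -> AdSpend <- PriorPurchase -> WebVisits
  P6: EmailOpen <- Conversion <- Seasonality -> AdSpend -> WebVisits
Condition 1 (no descendant of EmailOpen in the set): holds — descendants of EmailOpen are {WebVisits}; none are in {PriorPurchase}.
Condition 2 (every backdoor path blocked by {PriorPurchase}):
  P1: blocked at collider AdSpend (neither it nor any descendant is in the conditioning set).
  P2: open — no interior node is in the conditioning set.
  P3: open — no interior node is in the conditioning set.
  P4: blocked at collider AdSpend (neither it nor any descendant is in the conditioning set).
  P5: blocked at collider AdSpend (neither it nor any descendant is in the conditioning set).
  P6: open — no interior node is in the conditioning set.
{PriorPurchase} does not satisfy the backdoor criterion.

No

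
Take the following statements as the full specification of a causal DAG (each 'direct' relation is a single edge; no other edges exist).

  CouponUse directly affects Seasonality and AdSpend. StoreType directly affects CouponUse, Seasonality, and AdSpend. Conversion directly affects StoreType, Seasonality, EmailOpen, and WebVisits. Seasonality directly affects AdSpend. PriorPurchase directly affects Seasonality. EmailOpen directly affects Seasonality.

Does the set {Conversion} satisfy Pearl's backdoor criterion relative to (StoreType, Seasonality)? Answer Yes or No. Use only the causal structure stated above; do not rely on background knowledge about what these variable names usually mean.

Backdoor paths from StoreType to Seasonality (paths whose first edge points into StoreType):
  P1: StoreType <- Conversion -> EmailOpen -> Seasonality
  P2: StoreType <- Conversion -> Seasonality
Condition 1 (no descendant of StoreType in the set): holds — descendants of StoreType are {AdSpend, CouponUse, Seasonality}; none are in {Conversion}.
Condition 2 (every backdoor path blocked by {Conversion}):
  P1: blocked at fork node Conversion ∈ conditioning set.
  P2: blocked at fork node Conversion ∈ conditioning set.
{Conversion} satisfies the backdoor criterion.

Yes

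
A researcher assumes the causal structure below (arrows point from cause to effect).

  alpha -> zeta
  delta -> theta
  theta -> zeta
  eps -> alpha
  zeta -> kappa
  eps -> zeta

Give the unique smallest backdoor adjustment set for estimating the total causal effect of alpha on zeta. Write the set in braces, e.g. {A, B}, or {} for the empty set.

{eps}

Variables eligible for adjustment (non-descendants of alpha, excluding alpha and zeta): {delta, eps, theta}.
Backdoor paths from alpha to zeta:
  P1: alpha <- eps -> zeta
The empty set is not sufficient: P1 (alpha <- eps -> zeta) has no collider blocking it and no conditioned non-collider, so it is open.
Try {eps}:
  P1: blocked at fork node eps ∈ conditioning set.
{eps} contains no descendant of alpha and blocks every backdoor path.
No other singleton works — e.g. {delta} leaves P1 open — so {eps} is the unique smallest valid adjustment set.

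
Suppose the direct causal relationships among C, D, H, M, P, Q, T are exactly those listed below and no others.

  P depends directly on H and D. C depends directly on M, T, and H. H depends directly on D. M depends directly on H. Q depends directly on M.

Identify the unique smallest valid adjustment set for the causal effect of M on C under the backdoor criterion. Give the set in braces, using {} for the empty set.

Variables eligible for adjustment (non-descendants of M, excluding M and C): {D, H, P, T}.
Backdoor paths from M to C:
  P1: M <- H -> C
The empty set is not sufficient: P1 (M <- H -> C) has no collider blocking it and no conditioned non-collider, so it is open.
Try {H}:
  P1: blocked at fork node H ∈ conditioning set.
{H} contains no descendant of M and blocks every backdoor path.
No other singleton works — e.g. {D} leaves P1 open — so {H} is the unique smallest valid adjustment set.

{H}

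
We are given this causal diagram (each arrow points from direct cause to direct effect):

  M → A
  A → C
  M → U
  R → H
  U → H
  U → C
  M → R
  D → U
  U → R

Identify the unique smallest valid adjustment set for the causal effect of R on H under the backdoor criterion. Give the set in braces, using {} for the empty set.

Variables eligible for adjustment (non-descendants of R, excluding R and H): {A, C, D, M, U}.
Backdoor paths from R to H:
  P1: R <- M -> U -> H
  P2: R <- M -> A -> C <- U -> H
  P3: R <- U -> H
The empty set is not sufficient: P1 (R <- M -> U -> H) has no collider blocking it and no conditioned non-collider, so it is open.
Try {U}:
  P1: blocked at chain node U ∈ conditioning set.
  P2: blocked at collider C (neither it nor any descendant is in the conditioning set).
  P3: blocked at fork node U ∈ conditioning set.
{U} contains no descendant of R and blocks every backdoor path.
No other singleton works — e.g. {D} leaves P1 open — so {U} is the unique smallest valid adjustment set.

{U}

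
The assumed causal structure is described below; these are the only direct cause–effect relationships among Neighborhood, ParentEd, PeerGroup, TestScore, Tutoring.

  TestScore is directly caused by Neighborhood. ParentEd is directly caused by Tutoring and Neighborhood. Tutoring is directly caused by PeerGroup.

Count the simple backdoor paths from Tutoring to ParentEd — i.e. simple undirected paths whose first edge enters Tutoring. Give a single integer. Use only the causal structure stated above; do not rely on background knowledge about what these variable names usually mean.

A backdoor path from Tutoring to ParentEd is any simple undirected path whose first edge points into Tutoring (i.e. leaves Tutoring via a parent).
Parents of Tutoring: {PeerGroup}.
No simple path from any parent of Tutoring reaches ParentEd without revisiting Tutoring, so there are no backdoor paths.

0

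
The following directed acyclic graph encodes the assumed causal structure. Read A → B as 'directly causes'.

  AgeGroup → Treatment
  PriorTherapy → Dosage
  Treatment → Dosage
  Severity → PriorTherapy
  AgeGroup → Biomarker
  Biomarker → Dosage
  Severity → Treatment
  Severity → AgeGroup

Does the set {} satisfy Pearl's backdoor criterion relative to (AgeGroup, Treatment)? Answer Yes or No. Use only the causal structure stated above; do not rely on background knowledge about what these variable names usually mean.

No

Backdoor paths from AgeGroup to Treatment (paths whose first edge points into AgeGroup):
  P1: AgeGroup <- Severity -> PriorTherapy -> Dosage <- Treatment
  P2: AgeGroup <- Severity -> Treatment
Condition 1 (no descendant of AgeGroup in the set): holds — descendants of AgeGroup are {Biomarker, Dosage, Treatment}; none are in {}.
Condition 2 (every backdoor path blocked by {}):
  P1: blocked at collider Dosage (neither it nor any descendant is in the conditioning set).
  P2: open — no interior node is in the conditioning set.
{} does not satisfy the backdoor criterion.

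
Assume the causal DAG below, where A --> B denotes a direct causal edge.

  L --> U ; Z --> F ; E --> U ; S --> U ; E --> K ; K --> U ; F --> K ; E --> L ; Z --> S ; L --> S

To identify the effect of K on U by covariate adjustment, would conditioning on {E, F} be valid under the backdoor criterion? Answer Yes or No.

Backdoor paths from K to U (paths whose first edge points into K):
  P1: K <- E -> L -> S -> U
  P2: K <- E -> L -> U
  P3: K <- E -> U
  P4: K <- F <- Z -> S <- L <- E -> U
  P5: K <- F <- Z -> S <- L -> U
  P6: K <- F <- Z -> S -> U
Condition 1 (no descendant of K in the set): holds — descendants of K are {U}; none are in {E, F}.
Condition 2 (every backdoor path blocked by {E, F}):
  P1: blocked at fork node E ∈ conditioning set.
  P2: blocked at fork node E ∈ conditioning set.
  P3: blocked at fork node E ∈ conditioning set.
  P4: blocked at chain node F ∈ conditioning set.
  P5: blocked at chain node F ∈ conditioning set.
  P6: blocked at chain node F ∈ conditioning set.
{E, F} satisfies the backdoor criterion.

Yes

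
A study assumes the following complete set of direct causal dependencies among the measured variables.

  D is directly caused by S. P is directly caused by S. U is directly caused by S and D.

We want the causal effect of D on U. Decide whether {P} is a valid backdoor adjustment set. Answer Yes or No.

Backdoor paths from D to U (paths whose first edge points into D):
  P1: D <- S -> U
Condition 1 (no descendant of D in the set): holds — descendants of D are {U}; none are in {P}.
Condition 2 (every backdoor path blocked by {P}):
  P1: open — no interior node is in the conditioning set.
{P} does not satisfy the backdoor criterion.

No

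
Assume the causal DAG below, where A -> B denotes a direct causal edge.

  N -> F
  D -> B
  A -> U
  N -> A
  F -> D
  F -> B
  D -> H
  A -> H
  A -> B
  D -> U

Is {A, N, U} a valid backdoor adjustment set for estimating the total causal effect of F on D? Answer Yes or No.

Backdoor paths from F to D (paths whose first edge points into F):
  P1: F <- N -> A -> U <- D
  P2: F <- N -> A -> B <- D
  P3: F <- N -> A -> H <- D
Condition 1 (no descendant of F in the set): FAILS — U is a descendant of F.
Condition 2 (every backdoor path blocked by {A, N, U}):
  P1: blocked at fork node N ∈ conditioning set.
  P2: blocked at fork node N ∈ conditioning set.
  P3: blocked at fork node N ∈ conditioning set.
{A, N, U} does not satisfy the backdoor criterion.

No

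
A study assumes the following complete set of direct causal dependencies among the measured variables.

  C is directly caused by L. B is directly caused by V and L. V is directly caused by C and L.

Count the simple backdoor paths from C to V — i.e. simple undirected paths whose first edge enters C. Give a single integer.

A backdoor path from C to V is any simple undirected path whose first edge points into C (i.e. leaves C via a parent).
Parents of C: {L}.
Enumerating:
  P1: C <- L -> V
  P2: C <- L -> B <- V
That exhausts the simple backdoor paths. Count: 2.

2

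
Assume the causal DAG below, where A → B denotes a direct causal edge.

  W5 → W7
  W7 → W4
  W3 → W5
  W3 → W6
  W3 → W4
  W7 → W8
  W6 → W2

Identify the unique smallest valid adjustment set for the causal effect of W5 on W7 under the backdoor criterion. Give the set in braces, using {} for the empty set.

Variables eligible for adjustment (non-descendants of W5, excluding W5 and W7): {W2, W3, W6}.
Backdoor paths from W5 to W7:
  P1: W5 <- W3 -> W4 <- W7
Each backdoor path contains an unconditioned collider, so every path is already blocked with the empty conditioning set:
  P1: blocked at collider W4 (neither it nor any descendant is in the conditioning set).
The empty set is therefore the unique smallest valid set.

{}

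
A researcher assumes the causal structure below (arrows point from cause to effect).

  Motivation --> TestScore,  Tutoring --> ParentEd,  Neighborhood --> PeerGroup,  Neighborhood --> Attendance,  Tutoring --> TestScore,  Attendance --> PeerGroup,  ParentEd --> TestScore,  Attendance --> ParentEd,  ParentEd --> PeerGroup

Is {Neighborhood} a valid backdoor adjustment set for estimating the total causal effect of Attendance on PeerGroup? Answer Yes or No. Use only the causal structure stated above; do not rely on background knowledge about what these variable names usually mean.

Yes

Backdoor paths from Attendance to PeerGroup (paths whose first edge points into Attendance):
  P1: Attendance <- Neighborhood -> PeerGroup
Condition 1 (no descendant of Attendance in the set): holds — descendants of Attendance are {ParentEd, PeerGroup, TestScore}; none are in {Neighborhood}.
Condition 2 (every backdoor path blocked by {Neighborhood}):
  P1: blocked at fork node Neighborhood ∈ conditioning set.
{Neighborhood} satisfies the backdoor criterion.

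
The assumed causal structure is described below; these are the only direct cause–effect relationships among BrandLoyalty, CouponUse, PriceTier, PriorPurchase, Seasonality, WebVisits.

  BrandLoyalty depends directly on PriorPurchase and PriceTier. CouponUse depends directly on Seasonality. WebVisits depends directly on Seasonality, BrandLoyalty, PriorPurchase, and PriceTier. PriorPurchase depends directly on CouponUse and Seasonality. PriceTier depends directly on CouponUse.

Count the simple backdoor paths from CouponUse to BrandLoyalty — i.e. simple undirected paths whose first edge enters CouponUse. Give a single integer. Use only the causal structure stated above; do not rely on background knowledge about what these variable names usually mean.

6

A backdoor path from CouponUse to BrandLoyalty is any simple undirected path whose first edge points into CouponUse (i.e. leaves CouponUse via a parent).
Parents of CouponUse: {Seasonality}.
Enumerating:
  P1: CouponUse <- Seasonality -> PriorPurchase -> BrandLoyalty
  P2: CouponUse <- Seasonality -> PriorPurchase -> WebVisits <- PriceTier -> BrandLoyalty
  P3: CouponUse <- Seasonality -> PriorPurchase -> WebVisits <- BrandLoyalty
  P4: CouponUse <- Seasonality -> WebVisits <- PriorPurchase -> BrandLoyalty
  P5: CouponUse <- Seasonality -> WebVisits <- PriceTier -> BrandLoyalty
  P6: CouponUse <- Seasonality -> WebVisits <- BrandLoyalty
That exhausts the simple backdoor paths. Count: 6.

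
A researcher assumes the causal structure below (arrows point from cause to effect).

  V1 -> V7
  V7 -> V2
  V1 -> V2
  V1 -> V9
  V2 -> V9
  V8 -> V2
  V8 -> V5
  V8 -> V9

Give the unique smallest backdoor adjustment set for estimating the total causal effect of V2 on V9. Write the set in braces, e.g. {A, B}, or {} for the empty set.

Variables eligible for adjustment (non-descendants of V2, excluding V2 and V9): {V1, V5, V7, V8}.
Backdoor paths from V2 to V9:
  P1: V2 <- V1 -> V9
  P2: V2 <- V7 <- V1 -> V9
  P3: V2 <- V8 -> V9
The empty set is not sufficient: P1 (V2 <- V1 -> V9) has no collider blocking it and no conditioned non-collider, so it is open.
Try {V1, V8}:
  P1: blocked at fork node V1 ∈ conditioning set.
  P2: blocked at fork node V1 ∈ conditioning set.
  P3: blocked at fork node V8 ∈ conditioning set.
{V1, V8} contains no descendant of V2 and blocks every backdoor path.
Every element of {V1, V8} is needed (dropping V1 leaves P1 open; dropping V8 leaves P3 open), so no proper subset is valid.
Among all size-2 subsets of the eligible variables, only {V1, V8} blocks every backdoor path, so it is the unique smallest valid adjustment set.

{V1, V8}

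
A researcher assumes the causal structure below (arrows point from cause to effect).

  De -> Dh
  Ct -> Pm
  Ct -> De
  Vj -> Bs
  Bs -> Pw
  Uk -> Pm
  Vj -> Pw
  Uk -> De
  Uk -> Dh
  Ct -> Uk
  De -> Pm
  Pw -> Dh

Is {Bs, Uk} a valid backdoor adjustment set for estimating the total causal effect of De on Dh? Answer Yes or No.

Yes

Backdoor paths from De to Dh (paths whose first edge points into De):
  P1: De <- Ct -> Uk -> Dh
  P2: De <- Ct -> Pm <- Uk -> Dh
  P3: De <- Uk -> Dh
Condition 1 (no descendant of De in the set): holds — descendants of De are {Dh, Pm}; none are in {Bs, Uk}.
Condition 2 (every backdoor path blocked by {Bs, Uk}):
  P1: blocked at chain node Uk ∈ conditioning set.
  P2: blocked at collider Pm (neither it nor any descendant is in the conditioning set).
  P3: blocked at fork node Uk ∈ conditioning set.
{Bs, Uk} satisfies the backdoor criterion.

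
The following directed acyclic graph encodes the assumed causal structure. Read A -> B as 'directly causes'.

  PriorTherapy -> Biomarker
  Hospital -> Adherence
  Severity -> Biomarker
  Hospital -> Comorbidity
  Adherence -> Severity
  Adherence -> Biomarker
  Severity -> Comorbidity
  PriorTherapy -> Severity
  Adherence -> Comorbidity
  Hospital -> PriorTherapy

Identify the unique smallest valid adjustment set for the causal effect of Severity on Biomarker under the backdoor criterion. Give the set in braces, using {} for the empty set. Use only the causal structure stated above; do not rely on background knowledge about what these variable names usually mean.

{Adherence, PriorTherapy}

Variables eligible for adjustment (non-descendants of Severity, excluding Severity and Biomarker): {Adherence, Hospital, PriorTherapy}.
Backdoor paths from Severity to Biomarker:
  P1: Severity <- Adherence <- Hospital -> PriorTherapy -> Biomarker
  P2: Severity <- Adherence -> Comorbidity <- Hospital -> PriorTherapy -> Biomarker
  P3: Severity <- Adherence -> Biomarker
  P4: Severity <- PriorTherapy <- Hospital -> Adherence -> Biomarker
  P5: Severity <- PriorTherapy <- Hospital -> Comorbidity <- Adherence -> Biomarker
  P6: Severity <- PriorTherapy -> Biomarker
The empty set is not sufficient: P1 (Severity <- Adherence <- Hospital -> PriorTherapy -> Biomarker) has no collider blocking it and no conditioned non-collider, so it is open.
Try {Adherence, PriorTherapy}:
  P1: blocked at chain node Adherence ∈ conditioning set.
  P2: blocked at fork node Adherence ∈ conditioning set.
  P3: blocked at fork node Adherence ∈ conditioning set.
  P4: blocked at chain node PriorTherapy ∈ conditioning set.
  P5: blocked at chain node PriorTherapy ∈ conditioning set.
  P6: blocked at fork node PriorTherapy ∈ conditioning set.
{Adherence, PriorTherapy} contains no descendant of Severity and blocks every backdoor path.
Every element of {Adherence, PriorTherapy} is needed (dropping Adherence leaves P3 open; dropping PriorTherapy leaves P6 open), so no proper subset is valid.
Among all size-2 subsets of the eligible variables, only {Adherence, PriorTherapy} blocks every backdoor path, so it is the unique smallest valid adjustment set.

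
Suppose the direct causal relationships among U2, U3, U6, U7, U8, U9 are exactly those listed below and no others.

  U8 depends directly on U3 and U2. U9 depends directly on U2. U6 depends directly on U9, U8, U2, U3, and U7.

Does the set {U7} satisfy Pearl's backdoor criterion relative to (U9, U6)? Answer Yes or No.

Backdoor paths from U9 to U6 (paths whose first edge points into U9):
  P1: U9 <- U2 -> U8 <- U3 -> U6
  P2: U9 <- U2 -> U8 -> U6
  P3: U9 <- U2 -> U6
Condition 1 (no descendant of U9 in the set): holds — descendants of U9 are {U6}; none are in {U7}.
Condition 2 (every backdoor path blocked by {U7}):
  P1: blocked at collider U8 (neither it nor any descendant is in the conditioning set).
  P2: open — no interior node is in the conditioning set.
  P3: open — no interior node is in the conditioning set.
{U7} does not satisfy the backdoor criterion.

No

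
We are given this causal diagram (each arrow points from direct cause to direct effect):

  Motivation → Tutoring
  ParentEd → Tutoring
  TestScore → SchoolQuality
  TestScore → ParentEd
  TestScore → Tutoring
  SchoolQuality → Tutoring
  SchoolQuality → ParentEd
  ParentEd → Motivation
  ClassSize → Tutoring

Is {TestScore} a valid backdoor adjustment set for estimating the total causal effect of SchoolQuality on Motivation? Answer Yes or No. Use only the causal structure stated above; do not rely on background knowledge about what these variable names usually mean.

Yes

Backdoor paths from SchoolQuality to Motivation (paths whose first edge points into SchoolQuality):
  P1: SchoolQuality <- TestScore -> ParentEd -> Motivation
  P2: SchoolQuality <- TestScore -> ParentEd -> Tutoring <- Motivation
  P3: SchoolQuality <- TestScore -> Tutoring <- ParentEd -> Motivation
  P4: SchoolQuality <- TestScore -> Tutoring <- Motivation
Condition 1 (no descendant of SchoolQuality in the set): holds — descendants of SchoolQuality are {Motivation, ParentEd, Tutoring}; none are in {TestScore}.
Condition 2 (every backdoor path blocked by {TestScore}):
  P1: blocked at fork node TestScore ∈ conditioning set.
  P2: blocked at fork node TestScore ∈ conditioning set.
  P3: blocked at fork node TestScore ∈ conditioning set.
  P4: blocked at fork node TestScore ∈ conditioning set.
{TestScore} satisfies the backdoor criterion.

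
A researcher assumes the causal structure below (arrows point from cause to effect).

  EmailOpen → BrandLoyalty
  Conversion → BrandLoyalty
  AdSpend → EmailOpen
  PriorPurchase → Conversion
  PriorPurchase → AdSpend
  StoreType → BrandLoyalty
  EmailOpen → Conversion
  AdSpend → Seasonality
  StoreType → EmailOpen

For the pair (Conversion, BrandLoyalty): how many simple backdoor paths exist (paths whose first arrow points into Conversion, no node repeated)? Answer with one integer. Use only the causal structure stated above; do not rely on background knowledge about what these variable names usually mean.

A backdoor path from Conversion to BrandLoyalty is any simple undirected path whose first edge points into Conversion (i.e. leaves Conversion via a parent).
Parents of Conversion: {EmailOpen, PriorPurchase}.
Enumerating:
  P1: Conversion <- PriorPurchase -> AdSpend -> EmailOpen <- StoreType -> BrandLoyalty
  P2: Conversion <- PriorPurchase -> AdSpend -> EmailOpen -> BrandLoyalty
  P3: Conversion <- EmailOpen <- StoreType -> BrandLoyalty
  P4: Conversion <- EmailOpen -> BrandLoyalty
That exhausts the simple backdoor paths. Count: 4.

4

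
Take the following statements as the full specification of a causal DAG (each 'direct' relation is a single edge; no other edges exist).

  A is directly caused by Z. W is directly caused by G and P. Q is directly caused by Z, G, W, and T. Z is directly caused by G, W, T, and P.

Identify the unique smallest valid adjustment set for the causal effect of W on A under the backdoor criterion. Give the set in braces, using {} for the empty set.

{G, P}

Variables eligible for adjustment (non-descendants of W, excluding W and A): {G, P, T}.
Backdoor paths from W to A:
  P1: W <- P -> Z -> A
  P2: W <- G -> Z -> A
  P3: W <- G -> Q <- T -> Z -> A
  P4: W <- G -> Q <- Z -> A
The empty set is not sufficient: P1 (W <- P -> Z -> A) has no collider blocking it and no conditioned non-collider, so it is open.
Try {G, P}:
  P1: blocked at fork node P ∈ conditioning set.
  P2: blocked at fork node G ∈ conditioning set.
  P3: blocked at fork node G ∈ conditioning set.
  P4: blocked at fork node G ∈ conditioning set.
{G, P} contains no descendant of W and blocks every backdoor path.
Every element of {G, P} is needed (dropping G leaves P2 open; dropping P leaves P1 open), so no proper subset is valid.
Among all size-2 subsets of the eligible variables, only {G, P} blocks every backdoor path, so it is the unique smallest valid adjustment set.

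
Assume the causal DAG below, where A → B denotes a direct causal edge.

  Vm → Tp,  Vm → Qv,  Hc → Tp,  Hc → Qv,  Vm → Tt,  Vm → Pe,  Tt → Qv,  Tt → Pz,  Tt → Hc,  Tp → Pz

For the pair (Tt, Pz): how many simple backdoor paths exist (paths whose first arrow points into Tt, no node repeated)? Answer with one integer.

A backdoor path from Tt to Pz is any simple undirected path whose first edge points into Tt (i.e. leaves Tt via a parent).
Parents of Tt: {Vm}.
Enumerating:
  P1: Tt <- Vm -> Tp -> Pz
  P2: Tt <- Vm -> Qv <- Hc -> Tp -> Pz
That exhausts the simple backdoor paths. Count: 2.

2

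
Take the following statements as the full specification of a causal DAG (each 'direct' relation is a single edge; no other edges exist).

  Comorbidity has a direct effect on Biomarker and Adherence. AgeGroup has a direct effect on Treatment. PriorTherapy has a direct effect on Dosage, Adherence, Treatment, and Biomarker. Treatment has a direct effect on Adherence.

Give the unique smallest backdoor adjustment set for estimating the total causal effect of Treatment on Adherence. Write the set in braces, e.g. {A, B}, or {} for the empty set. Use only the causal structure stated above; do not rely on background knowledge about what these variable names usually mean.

{PriorTherapy}

Variables eligible for adjustment (non-descendants of Treatment, excluding Treatment and Adherence): {AgeGroup, Biomarker, Comorbidity, Dosage, PriorTherapy}.
Backdoor paths from Treatment to Adherence:
  P1: Treatment <- PriorTherapy -> Biomarker <- Comorbidity -> Adherence
  P2: Treatment <- PriorTherapy -> Adherence
The empty set is not sufficient: P2 (Treatment <- PriorTherapy -> Adherence) has no collider blocking it and no conditioned non-collider, so it is open.
Try {PriorTherapy}:
  P1: blocked at fork node PriorTherapy ∈ conditioning set.
  P2: blocked at fork node PriorTherapy ∈ conditioning set.
{PriorTherapy} contains no descendant of Treatment and blocks every backdoor path.
No other singleton works — e.g. {AgeGroup} leaves P2 open — so {PriorTherapy} is the unique smallest valid adjustment set.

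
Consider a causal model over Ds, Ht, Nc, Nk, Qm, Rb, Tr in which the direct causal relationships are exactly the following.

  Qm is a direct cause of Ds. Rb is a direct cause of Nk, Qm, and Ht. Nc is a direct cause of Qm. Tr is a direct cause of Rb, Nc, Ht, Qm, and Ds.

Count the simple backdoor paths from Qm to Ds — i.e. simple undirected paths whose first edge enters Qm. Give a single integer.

A backdoor path from Qm to Ds is any simple undirected path whose first edge points into Qm (i.e. leaves Qm via a parent).
Parents of Qm: {Nc, Rb, Tr}.
Enumerating:
  P1: Qm <- Tr -> Ds
  P2: Qm <- Rb <- Tr -> Ds
  P3: Qm <- Rb -> Ht <- Tr -> Ds
  P4: Qm <- Nc <- Tr -> Ds
That exhausts the simple backdoor paths. Count: 4.

4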